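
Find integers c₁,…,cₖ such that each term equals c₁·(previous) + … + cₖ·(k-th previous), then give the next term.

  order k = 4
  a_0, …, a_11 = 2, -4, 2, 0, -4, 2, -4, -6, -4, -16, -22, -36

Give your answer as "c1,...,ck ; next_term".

1,1,1,-1 ; -70

  a_4 = 1·0 + 1·2 + 1·-4 + -1·2 = -4
  a_5 = 1·-4 + 1·0 + 1·2 + -1·-4 = 2
  a_6 = 1·2 + 1·-4 + 1·0 + -1·2 = -4
  a_7 = 1·-4 + 1·2 + 1·-4 + -1·0 = -6
  a_8 = 1·-6 + 1·-4 + 1·2 + -1·-4 = -4
  a_9 = 1·-4 + 1·-6 + 1·-4 + -1·2 = -16
  a_10 = 1·-16 + 1·-4 + 1·-6 + -1·-4 = -22
  a_11 = 1·-22 + 1·-16 + 1·-4 + -1·-6 = -36
  a_12 = 1·-36 + 1·-22 + 1·-16 + -1·-4 = -70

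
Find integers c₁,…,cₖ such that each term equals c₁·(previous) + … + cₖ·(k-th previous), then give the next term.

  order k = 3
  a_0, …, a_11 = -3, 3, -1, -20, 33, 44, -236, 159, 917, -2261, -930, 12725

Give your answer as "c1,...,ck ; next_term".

-1,-4,3 ; -15788

  a_3 = -1·-1 + -4·3 + 3·-3 = -20
  a_4 = -1·-20 + -4·-1 + 3·3 = 33
  a_5 = -1·33 + -4·-20 + 3·-1 = 44
  a_6 = -1·44 + -4·33 + 3·-20 = -236
  a_7 = -1·-236 + -4·44 + 3·33 = 159
  a_8 = -1·159 + -4·-236 + 3·44 = 917
  a_9 = -1·917 + -4·159 + 3·-236 = -2261
  a_10 = -1·-2261 + -4·917 + 3·159 = -930
  a_11 = -1·-930 + -4·-2261 + 3·917 = 12725
  a_12 = -1·12725 + -4·-930 + 3·-2261 = -15788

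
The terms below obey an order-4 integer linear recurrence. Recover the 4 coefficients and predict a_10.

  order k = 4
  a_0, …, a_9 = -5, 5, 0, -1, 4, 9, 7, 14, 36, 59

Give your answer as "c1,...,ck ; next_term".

  a_4 = 1·-1 + 0·0 + 2·5 + 1·-5 = 4
  a_5 = 1·4 + 0·-1 + 2·0 + 1·5 = 9
  a_6 = 1·9 + 0·4 + 2·-1 + 1·0 = 7
  a_7 = 1·7 + 0·9 + 2·4 + 1·-1 = 14
  a_8 = 1·14 + 0·7 + 2·9 + 1·4 = 36
  a_9 = 1·36 + 0·14 + 2·7 + 1·9 = 59
  a_10 = 1·59 + 0·36 + 2·14 + 1·7 = 94

1,0,2,1 ; 94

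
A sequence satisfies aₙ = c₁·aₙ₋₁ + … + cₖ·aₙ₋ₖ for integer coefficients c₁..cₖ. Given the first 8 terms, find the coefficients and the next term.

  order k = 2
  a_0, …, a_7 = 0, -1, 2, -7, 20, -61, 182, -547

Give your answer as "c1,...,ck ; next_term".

  a_2 = -2·-1 + 3·0 = 2
  a_3 = -2·2 + 3·-1 = -7
  a_4 = -2·-7 + 3·2 = 20
  a_5 = -2·20 + 3·-7 = -61
  a_6 = -2·-61 + 3·20 = 182
  a_7 = -2·182 + 3·-61 = -547
  a_8 = -2·-547 + 3·182 = 1640

-2,3 ; 1640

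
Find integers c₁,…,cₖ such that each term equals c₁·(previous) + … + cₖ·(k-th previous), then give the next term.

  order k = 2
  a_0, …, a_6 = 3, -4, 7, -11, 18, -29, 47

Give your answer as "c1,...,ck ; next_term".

  a_2 = -1·-4 + 1·3 = 7
  a_3 = -1·7 + 1·-4 = -11
  a_4 = -1·-11 + 1·7 = 18
  a_5 = -1·18 + 1·-11 = -29
  a_6 = -1·-29 + 1·18 = 47
  a_7 = -1·47 + 1·-29 = -76

-1,1 ; -76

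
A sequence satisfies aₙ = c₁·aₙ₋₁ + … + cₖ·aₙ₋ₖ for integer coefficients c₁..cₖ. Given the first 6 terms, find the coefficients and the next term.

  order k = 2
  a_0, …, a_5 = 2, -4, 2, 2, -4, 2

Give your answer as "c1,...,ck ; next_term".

  a_2 = -1·-4 + -1·2 = 2
  a_3 = -1·2 + -1·-4 = 2
  a_4 = -1·2 + -1·2 = -4
  a_5 = -1·-4 + -1·2 = 2
  a_6 = -1·2 + -1·-4 = 2

-1,-1 ; 2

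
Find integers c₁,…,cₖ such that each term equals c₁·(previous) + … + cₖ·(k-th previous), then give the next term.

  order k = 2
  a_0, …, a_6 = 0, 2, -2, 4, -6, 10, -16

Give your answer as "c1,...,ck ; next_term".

  a_2 = -1·2 + 1·0 = -2
  a_3 = -1·-2 + 1·2 = 4
  a_4 = -1·4 + 1·-2 = -6
  a_5 = -1·-6 + 1·4 = 10
  a_6 = -1·10 + 1·-6 = -16
  a_7 = -1·-16 + 1·10 = 26

-1,1 ; 26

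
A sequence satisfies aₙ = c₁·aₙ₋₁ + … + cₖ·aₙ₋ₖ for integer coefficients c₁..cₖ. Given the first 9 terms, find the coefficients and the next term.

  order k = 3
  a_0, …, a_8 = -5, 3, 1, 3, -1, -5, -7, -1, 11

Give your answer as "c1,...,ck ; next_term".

1,-1,-1 ; 19

  a_3 = 1·1 + -1·3 + -1·-5 = 3
  a_4 = 1·3 + -1·1 + -1·3 = -1
  a_5 = 1·-1 + -1·3 + -1·1 = -5
  a_6 = 1·-5 + -1·-1 + -1·3 = -7
  a_7 = 1·-7 + -1·-5 + -1·-1 = -1
  a_8 = 1·-1 + -1·-7 + -1·-5 = 11
  a_9 = 1·11 + -1·-1 + -1·-7 = 19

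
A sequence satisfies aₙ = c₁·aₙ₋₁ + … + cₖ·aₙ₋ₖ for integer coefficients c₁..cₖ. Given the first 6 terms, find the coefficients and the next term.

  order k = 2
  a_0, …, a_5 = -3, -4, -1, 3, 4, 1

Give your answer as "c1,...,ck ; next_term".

  a_2 = 1·-4 + -1·-3 = -1
  a_3 = 1·-1 + -1·-4 = 3
  a_4 = 1·3 + -1·-1 = 4
  a_5 = 1·4 + -1·3 = 1
  a_6 = 1·1 + -1·4 = -3

1,-1 ; -3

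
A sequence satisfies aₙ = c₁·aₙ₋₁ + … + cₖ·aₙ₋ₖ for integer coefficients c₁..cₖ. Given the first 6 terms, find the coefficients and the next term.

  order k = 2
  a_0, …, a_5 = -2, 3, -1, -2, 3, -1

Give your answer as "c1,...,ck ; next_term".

  a_2 = -1·3 + -1·-2 = -1
  a_3 = -1·-1 + -1·3 = -2
  a_4 = -1·-2 + -1·-1 = 3
  a_5 = -1·3 + -1·-2 = -1
  a_6 = -1·-1 + -1·3 = -2

-1,-1 ; -2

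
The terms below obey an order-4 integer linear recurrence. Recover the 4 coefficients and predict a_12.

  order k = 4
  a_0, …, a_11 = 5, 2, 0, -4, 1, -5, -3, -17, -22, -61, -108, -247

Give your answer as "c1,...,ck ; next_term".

1,2,0,1 ; -485

  a_4 = 1·-4 + 2·0 + 0·2 + 1·5 = 1
  a_5 = 1·1 + 2·-4 + 0·0 + 1·2 = -5
  a_6 = 1·-5 + 2·1 + 0·-4 + 1·0 = -3
  a_7 = 1·-3 + 2·-5 + 0·1 + 1·-4 = -17
  a_8 = 1·-17 + 2·-3 + 0·-5 + 1·1 = -22
  a_9 = 1·-22 + 2·-17 + 0·-3 + 1·-5 = -61
  a_10 = 1·-61 + 2·-22 + 0·-17 + 1·-3 = -108
  a_11 = 1·-108 + 2·-61 + 0·-22 + 1·-17 = -247
  a_12 = 1·-247 + 2·-108 + 0·-61 + 1·-22 = -485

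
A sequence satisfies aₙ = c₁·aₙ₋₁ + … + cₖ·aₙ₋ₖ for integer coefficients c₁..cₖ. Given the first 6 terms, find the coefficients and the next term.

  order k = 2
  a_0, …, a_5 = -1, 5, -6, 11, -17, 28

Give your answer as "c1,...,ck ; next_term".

-1,1 ; -45

  a_2 = -1·5 + 1·-1 = -6
  a_3 = -1·-6 + 1·5 = 11
  a_4 = -1·11 + 1·-6 = -17
  a_5 = -1·-17 + 1·11 = 28
  a_6 = -1·28 + 1·-17 = -45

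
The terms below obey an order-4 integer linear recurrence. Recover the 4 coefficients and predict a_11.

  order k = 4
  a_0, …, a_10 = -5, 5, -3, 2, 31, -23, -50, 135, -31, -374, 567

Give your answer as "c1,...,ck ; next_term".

0,-2,3,-2 ; 385

  a_4 = 0·2 + -2·-3 + 3·5 + -2·-5 = 31
  a_5 = 0·31 + -2·2 + 3·-3 + -2·5 = -23
  a_6 = 0·-23 + -2·31 + 3·2 + -2·-3 = -50
  a_7 = 0·-50 + -2·-23 + 3·31 + -2·2 = 135
  a_8 = 0·135 + -2·-50 + 3·-23 + -2·31 = -31
  a_9 = 0·-31 + -2·135 + 3·-50 + -2·-23 = -374
  a_10 = 0·-374 + -2·-31 + 3·135 + -2·-50 = 567
  a_11 = 0·567 + -2·-374 + 3·-31 + -2·135 = 385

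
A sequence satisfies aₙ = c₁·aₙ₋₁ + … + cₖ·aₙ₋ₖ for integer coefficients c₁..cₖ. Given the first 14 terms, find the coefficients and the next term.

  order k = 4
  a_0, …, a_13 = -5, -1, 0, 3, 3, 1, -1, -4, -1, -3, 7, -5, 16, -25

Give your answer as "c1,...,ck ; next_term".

  a_4 = -1·3 + 1·0 + -1·-1 + -1·-5 = 3
  a_5 = -1·3 + 1·3 + -1·0 + -1·-1 = 1
  a_6 = -1·1 + 1·3 + -1·3 + -1·0 = -1
  a_7 = -1·-1 + 1·1 + -1·3 + -1·3 = -4
  a_8 = -1·-4 + 1·-1 + -1·1 + -1·3 = -1
  a_9 = -1·-1 + 1·-4 + -1·-1 + -1·1 = -3
  a_10 = -1·-3 + 1·-1 + -1·-4 + -1·-1 = 7
  a_11 = -1·7 + 1·-3 + -1·-1 + -1·-4 = -5
  a_12 = -1·-5 + 1·7 + -1·-3 + -1·-1 = 16
  a_13 = -1·16 + 1·-5 + -1·7 + -1·-3 = -25
  a_14 = -1·-25 + 1·16 + -1·-5 + -1·7 = 39

-1,1,-1,-1 ; 39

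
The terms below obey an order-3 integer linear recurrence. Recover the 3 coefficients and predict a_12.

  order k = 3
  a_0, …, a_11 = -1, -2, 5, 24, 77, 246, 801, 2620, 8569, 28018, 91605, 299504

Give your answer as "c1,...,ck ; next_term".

  a_3 = 4·5 + -3·-2 + 2·-1 = 24
  a_4 = 4·24 + -3·5 + 2·-2 = 77
  a_5 = 4·77 + -3·24 + 2·5 = 246
  a_6 = 4·246 + -3·77 + 2·24 = 801
  a_7 = 4·801 + -3·246 + 2·77 = 2620
  a_8 = 4·2620 + -3·801 + 2·246 = 8569
  a_9 = 4·8569 + -3·2620 + 2·801 = 28018
  a_10 = 4·28018 + -3·8569 + 2·2620 = 91605
  a_11 = 4·91605 + -3·28018 + 2·8569 = 299504
  a_12 = 4·299504 + -3·91605 + 2·28018 = 979237

4,-3,2 ; 979237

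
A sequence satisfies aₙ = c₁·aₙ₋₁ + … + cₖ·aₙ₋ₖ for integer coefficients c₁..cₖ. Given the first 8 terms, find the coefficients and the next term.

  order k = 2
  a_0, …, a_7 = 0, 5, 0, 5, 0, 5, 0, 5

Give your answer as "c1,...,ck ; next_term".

0,1 ; 0

  a_2 = 0·5 + 1·0 = 0
  a_3 = 0·0 + 1·5 = 5
  a_4 = 0·5 + 1·0 = 0
  a_5 = 0·0 + 1·5 = 5
  a_6 = 0·5 + 1·0 = 0
  a_7 = 0·0 + 1·5 = 5
  a_8 = 0·5 + 1·0 = 0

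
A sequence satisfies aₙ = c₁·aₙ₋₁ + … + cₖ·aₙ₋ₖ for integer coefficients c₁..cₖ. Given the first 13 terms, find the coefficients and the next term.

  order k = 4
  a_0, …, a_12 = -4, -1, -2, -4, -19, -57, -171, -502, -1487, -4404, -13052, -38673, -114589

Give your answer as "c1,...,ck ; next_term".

  a_4 = 3·-4 + 0·-2 + -1·-1 + 2·-4 = -19
  a_5 = 3·-19 + 0·-4 + -1·-2 + 2·-1 = -57
  a_6 = 3·-57 + 0·-19 + -1·-4 + 2·-2 = -171
  a_7 = 3·-171 + 0·-57 + -1·-19 + 2·-4 = -502
  a_8 = 3·-502 + 0·-171 + -1·-57 + 2·-19 = -1487
  a_9 = 3·-1487 + 0·-502 + -1·-171 + 2·-57 = -4404
  a_10 = 3·-4404 + 0·-1487 + -1·-502 + 2·-171 = -13052
  a_11 = 3·-13052 + 0·-4404 + -1·-1487 + 2·-502 = -38673
  a_12 = 3·-38673 + 0·-13052 + -1·-4404 + 2·-1487 = -114589
  a_13 = 3·-114589 + 0·-38673 + -1·-13052 + 2·-4404 = -339523

3,0,-1,2 ; -339523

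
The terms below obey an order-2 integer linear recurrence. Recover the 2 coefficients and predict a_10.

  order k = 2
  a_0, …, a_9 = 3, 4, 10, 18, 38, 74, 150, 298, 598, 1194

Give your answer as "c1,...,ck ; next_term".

1,2 ; 2390

  a_2 = 1·4 + 2·3 = 10
  a_3 = 1·10 + 2·4 = 18
  a_4 = 1·18 + 2·10 = 38
  a_5 = 1·38 + 2·18 = 74
  a_6 = 1·74 + 2·38 = 150
  a_7 = 1·150 + 2·74 = 298
  a_8 = 1·298 + 2·150 = 598
  a_9 = 1·598 + 2·298 = 1194
  a_10 = 1·1194 + 2·598 = 2390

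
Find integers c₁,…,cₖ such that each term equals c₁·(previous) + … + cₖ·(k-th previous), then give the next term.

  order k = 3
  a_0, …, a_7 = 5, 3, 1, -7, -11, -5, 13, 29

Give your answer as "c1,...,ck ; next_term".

  a_3 = 1·1 + -1·3 + -1·5 = -7
  a_4 = 1·-7 + -1·1 + -1·3 = -11
  a_5 = 1·-11 + -1·-7 + -1·1 = -5
  a_6 = 1·-5 + -1·-11 + -1·-7 = 13
  a_7 = 1·13 + -1·-5 + -1·-11 = 29
  a_8 = 1·29 + -1·13 + -1·-5 = 21

1,-1,-1 ; 21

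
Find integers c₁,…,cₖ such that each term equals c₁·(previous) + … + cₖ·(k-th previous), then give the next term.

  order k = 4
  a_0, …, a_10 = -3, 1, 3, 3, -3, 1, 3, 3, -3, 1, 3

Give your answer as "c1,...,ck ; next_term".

0,0,0,1 ; 3

  a_4 = 0·3 + 0·3 + 0·1 + 1·-3 = -3
  a_5 = 0·-3 + 0·3 + 0·3 + 1·1 = 1
  a_6 = 0·1 + 0·-3 + 0·3 + 1·3 = 3
  a_7 = 0·3 + 0·1 + 0·-3 + 1·3 = 3
  a_8 = 0·3 + 0·3 + 0·1 + 1·-3 = -3
  a_9 = 0·-3 + 0·3 + 0·3 + 1·1 = 1
  a_10 = 0·1 + 0·-3 + 0·3 + 1·3 = 3
  a_11 = 0·3 + 0·1 + 0·-3 + 1·3 = 3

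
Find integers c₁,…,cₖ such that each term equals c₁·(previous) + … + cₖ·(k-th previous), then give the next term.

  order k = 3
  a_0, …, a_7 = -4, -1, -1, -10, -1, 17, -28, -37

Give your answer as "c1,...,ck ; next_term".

  a_3 = 0·-1 + -2·-1 + 3·-4 = -10
  a_4 = 0·-10 + -2·-1 + 3·-1 = -1
  a_5 = 0·-1 + -2·-10 + 3·-1 = 17
  a_6 = 0·17 + -2·-1 + 3·-10 = -28
  a_7 = 0·-28 + -2·17 + 3·-1 = -37
  a_8 = 0·-37 + -2·-28 + 3·17 = 107

0,-2,3 ; 107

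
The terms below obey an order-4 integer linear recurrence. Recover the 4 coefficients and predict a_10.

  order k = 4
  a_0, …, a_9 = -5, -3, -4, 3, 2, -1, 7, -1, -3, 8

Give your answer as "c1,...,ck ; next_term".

  a_4 = 0·3 + 0·-4 + 1·-3 + -1·-5 = 2
  a_5 = 0·2 + 0·3 + 1·-4 + -1·-3 = -1
  a_6 = 0·-1 + 0·2 + 1·3 + -1·-4 = 7
  a_7 = 0·7 + 0·-1 + 1·2 + -1·3 = -1
  a_8 = 0·-1 + 0·7 + 1·-1 + -1·2 = -3
  a_9 = 0·-3 + 0·-1 + 1·7 + -1·-1 = 8
  a_10 = 0·8 + 0·-3 + 1·-1 + -1·7 = -8

0,0,1,-1 ; -8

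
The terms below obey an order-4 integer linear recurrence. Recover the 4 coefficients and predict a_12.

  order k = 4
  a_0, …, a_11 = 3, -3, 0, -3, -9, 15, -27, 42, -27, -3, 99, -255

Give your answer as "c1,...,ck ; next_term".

-1,1,1,-3 ; 432

  a_4 = -1·-3 + 1·0 + 1·-3 + -3·3 = -9
  a_5 = -1·-9 + 1·-3 + 1·0 + -3·-3 = 15
  a_6 = -1·15 + 1·-9 + 1·-3 + -3·0 = -27
  a_7 = -1·-27 + 1·15 + 1·-9 + -3·-3 = 42
  a_8 = -1·42 + 1·-27 + 1·15 + -3·-9 = -27
  a_9 = -1·-27 + 1·42 + 1·-27 + -3·15 = -3
  a_10 = -1·-3 + 1·-27 + 1·42 + -3·-27 = 99
  a_11 = -1·99 + 1·-3 + 1·-27 + -3·42 = -255
  a_12 = -1·-255 + 1·99 + 1·-3 + -3·-27 = 432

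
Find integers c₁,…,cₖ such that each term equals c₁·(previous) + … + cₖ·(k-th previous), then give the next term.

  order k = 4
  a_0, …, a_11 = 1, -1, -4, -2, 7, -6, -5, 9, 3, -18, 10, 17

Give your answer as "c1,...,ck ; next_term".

  a_4 = -1·-2 + -1·-4 + 0·-1 + 1·1 = 7
  a_5 = -1·7 + -1·-2 + 0·-4 + 1·-1 = -6
  a_6 = -1·-6 + -1·7 + 0·-2 + 1·-4 = -5
  a_7 = -1·-5 + -1·-6 + 0·7 + 1·-2 = 9
  a_8 = -1·9 + -1·-5 + 0·-6 + 1·7 = 3
  a_9 = -1·3 + -1·9 + 0·-5 + 1·-6 = -18
  a_10 = -1·-18 + -1·3 + 0·9 + 1·-5 = 10
  a_11 = -1·10 + -1·-18 + 0·3 + 1·9 = 17
  a_12 = -1·17 + -1·10 + 0·-18 + 1·3 = -24

-1,-1,0,1 ; -24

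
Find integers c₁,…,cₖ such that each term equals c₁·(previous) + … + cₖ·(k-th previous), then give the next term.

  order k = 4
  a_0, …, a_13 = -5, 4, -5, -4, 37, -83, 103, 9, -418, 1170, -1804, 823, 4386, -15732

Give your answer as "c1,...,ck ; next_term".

  a_4 = -2·-4 + -2·-5 + 1·4 + -3·-5 = 37
  a_5 = -2·37 + -2·-4 + 1·-5 + -3·4 = -83
  a_6 = -2·-83 + -2·37 + 1·-4 + -3·-5 = 103
  a_7 = -2·103 + -2·-83 + 1·37 + -3·-4 = 9
  a_8 = -2·9 + -2·103 + 1·-83 + -3·37 = -418
  a_9 = -2·-418 + -2·9 + 1·103 + -3·-83 = 1170
  a_10 = -2·1170 + -2·-418 + 1·9 + -3·103 = -1804
  a_11 = -2·-1804 + -2·1170 + 1·-418 + -3·9 = 823
  a_12 = -2·823 + -2·-1804 + 1·1170 + -3·-418 = 4386
  a_13 = -2·4386 + -2·823 + 1·-1804 + -3·1170 = -15732
  a_14 = -2·-15732 + -2·4386 + 1·823 + -3·-1804 = 28927

-2,-2,1,-3 ; 28927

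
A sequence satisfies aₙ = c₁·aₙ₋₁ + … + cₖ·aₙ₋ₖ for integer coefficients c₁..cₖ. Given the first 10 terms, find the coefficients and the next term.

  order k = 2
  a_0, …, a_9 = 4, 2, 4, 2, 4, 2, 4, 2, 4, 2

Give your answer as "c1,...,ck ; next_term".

  a_2 = 0·2 + 1·4 = 4
  a_3 = 0·4 + 1·2 = 2
  a_4 = 0·2 + 1·4 = 4
  a_5 = 0·4 + 1·2 = 2
  a_6 = 0·2 + 1·4 = 4
  a_7 = 0·4 + 1·2 = 2
  a_8 = 0·2 + 1·4 = 4
  a_9 = 0·4 + 1·2 = 2
  a_10 = 0·2 + 1·4 = 4

0,1 ; 4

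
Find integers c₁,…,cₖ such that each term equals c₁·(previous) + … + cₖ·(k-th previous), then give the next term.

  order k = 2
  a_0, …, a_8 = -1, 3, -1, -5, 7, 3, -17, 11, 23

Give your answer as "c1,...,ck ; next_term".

  a_2 = -1·3 + -2·-1 = -1
  a_3 = -1·-1 + -2·3 = -5
  a_4 = -1·-5 + -2·-1 = 7
  a_5 = -1·7 + -2·-5 = 3
  a_6 = -1·3 + -2·7 = -17
  a_7 = -1·-17 + -2·3 = 11
  a_8 = -1·11 + -2·-17 = 23
  a_9 = -1·23 + -2·11 = -45

-1,-2 ; -45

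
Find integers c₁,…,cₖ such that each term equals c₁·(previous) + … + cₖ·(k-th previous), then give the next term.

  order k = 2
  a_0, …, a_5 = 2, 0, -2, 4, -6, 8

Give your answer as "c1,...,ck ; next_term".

-2,-1 ; -10

  a_2 = -2·0 + -1·2 = -2
  a_3 = -2·-2 + -1·0 = 4
  a_4 = -2·4 + -1·-2 = -6
  a_5 = -2·-6 + -1·4 = 8
  a_6 = -2·8 + -1·-6 = -10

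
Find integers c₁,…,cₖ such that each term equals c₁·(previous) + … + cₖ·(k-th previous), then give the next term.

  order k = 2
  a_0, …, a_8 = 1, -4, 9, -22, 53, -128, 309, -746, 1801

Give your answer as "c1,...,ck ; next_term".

  a_2 = -2·-4 + 1·1 = 9
  a_3 = -2·9 + 1·-4 = -22
  a_4 = -2·-22 + 1·9 = 53
  a_5 = -2·53 + 1·-22 = -128
  a_6 = -2·-128 + 1·53 = 309
  a_7 = -2·309 + 1·-128 = -746
  a_8 = -2·-746 + 1·309 = 1801
  a_9 = -2·1801 + 1·-746 = -4348

-2,1 ; -4348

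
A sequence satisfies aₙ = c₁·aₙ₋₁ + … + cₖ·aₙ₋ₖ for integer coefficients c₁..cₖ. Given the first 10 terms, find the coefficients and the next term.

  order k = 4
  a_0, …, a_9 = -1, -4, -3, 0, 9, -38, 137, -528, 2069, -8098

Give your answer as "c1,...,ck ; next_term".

  a_4 = -4·0 + -1·-3 + -2·-4 + 2·-1 = 9
  a_5 = -4·9 + -1·0 + -2·-3 + 2·-4 = -38
  a_6 = -4·-38 + -1·9 + -2·0 + 2·-3 = 137
  a_7 = -4·137 + -1·-38 + -2·9 + 2·0 = -528
  a_8 = -4·-528 + -1·137 + -2·-38 + 2·9 = 2069
  a_9 = -4·2069 + -1·-528 + -2·137 + 2·-38 = -8098
  a_10 = -4·-8098 + -1·2069 + -2·-528 + 2·137 = 31653

-4,-1,-2,2 ; 31653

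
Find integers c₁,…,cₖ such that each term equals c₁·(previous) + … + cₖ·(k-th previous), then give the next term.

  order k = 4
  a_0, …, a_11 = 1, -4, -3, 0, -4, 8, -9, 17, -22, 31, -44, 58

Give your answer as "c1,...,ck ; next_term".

  a_4 = -1·0 + 1·-3 + 0·-4 + -1·1 = -4
  a_5 = -1·-4 + 1·0 + 0·-3 + -1·-4 = 8
  a_6 = -1·8 + 1·-4 + 0·0 + -1·-3 = -9
  a_7 = -1·-9 + 1·8 + 0·-4 + -1·0 = 17
  a_8 = -1·17 + 1·-9 + 0·8 + -1·-4 = -22
  a_9 = -1·-22 + 1·17 + 0·-9 + -1·8 = 31
  a_10 = -1·31 + 1·-22 + 0·17 + -1·-9 = -44
  a_11 = -1·-44 + 1·31 + 0·-22 + -1·17 = 58
  a_12 = -1·58 + 1·-44 + 0·31 + -1·-22 = -80

-1,1,0,-1 ; -80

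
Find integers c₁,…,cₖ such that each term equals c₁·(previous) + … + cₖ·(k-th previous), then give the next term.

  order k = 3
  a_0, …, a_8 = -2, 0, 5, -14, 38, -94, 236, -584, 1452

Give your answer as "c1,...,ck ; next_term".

-2,2,2 ; -3600

  a_3 = -2·5 + 2·0 + 2·-2 = -14
  a_4 = -2·-14 + 2·5 + 2·0 = 38
  a_5 = -2·38 + 2·-14 + 2·5 = -94
  a_6 = -2·-94 + 2·38 + 2·-14 = 236
  a_7 = -2·236 + 2·-94 + 2·38 = -584
  a_8 = -2·-584 + 2·236 + 2·-94 = 1452
  a_9 = -2·1452 + 2·-584 + 2·236 = -3600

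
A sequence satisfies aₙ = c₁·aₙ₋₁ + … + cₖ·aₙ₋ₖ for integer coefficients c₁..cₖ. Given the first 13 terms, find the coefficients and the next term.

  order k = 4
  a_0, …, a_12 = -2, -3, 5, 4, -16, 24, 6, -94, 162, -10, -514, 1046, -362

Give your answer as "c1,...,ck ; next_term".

-1,-2,2,-2 ; -2738

  a_4 = -1·4 + -2·5 + 2·-3 + -2·-2 = -16
  a_5 = -1·-16 + -2·4 + 2·5 + -2·-3 = 24
  a_6 = -1·24 + -2·-16 + 2·4 + -2·5 = 6
  a_7 = -1·6 + -2·24 + 2·-16 + -2·4 = -94
  a_8 = -1·-94 + -2·6 + 2·24 + -2·-16 = 162
  a_9 = -1·162 + -2·-94 + 2·6 + -2·24 = -10
  a_10 = -1·-10 + -2·162 + 2·-94 + -2·6 = -514
  a_11 = -1·-514 + -2·-10 + 2·162 + -2·-94 = 1046
  a_12 = -1·1046 + -2·-514 + 2·-10 + -2·162 = -362
  a_13 = -1·-362 + -2·1046 + 2·-514 + -2·-10 = -2738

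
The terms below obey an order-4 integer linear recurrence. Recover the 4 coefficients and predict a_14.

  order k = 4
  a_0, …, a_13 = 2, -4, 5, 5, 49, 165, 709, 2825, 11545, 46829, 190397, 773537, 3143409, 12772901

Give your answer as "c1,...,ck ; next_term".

4,1,-4,4 ; 51902453

  a_4 = 4·5 + 1·5 + -4·-4 + 4·2 = 49
  a_5 = 4·49 + 1·5 + -4·5 + 4·-4 = 165
  a_6 = 4·165 + 1·49 + -4·5 + 4·5 = 709
  a_7 = 4·709 + 1·165 + -4·49 + 4·5 = 2825
  a_8 = 4·2825 + 1·709 + -4·165 + 4·49 = 11545
  a_9 = 4·11545 + 1·2825 + -4·709 + 4·165 = 46829
  a_10 = 4·46829 + 1·11545 + -4·2825 + 4·709 = 190397
  a_11 = 4·190397 + 1·46829 + -4·11545 + 4·2825 = 773537
  a_12 = 4·773537 + 1·190397 + -4·46829 + 4·11545 = 3143409
  a_13 = 4·3143409 + 1·773537 + -4·190397 + 4·46829 = 12772901
  a_14 = 4·12772901 + 1·3143409 + -4·773537 + 4·190397 = 51902453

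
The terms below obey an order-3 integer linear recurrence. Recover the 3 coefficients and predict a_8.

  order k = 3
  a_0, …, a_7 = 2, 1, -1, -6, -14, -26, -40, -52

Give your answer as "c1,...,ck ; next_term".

2,0,-2 ; -52

  a_3 = 2·-1 + 0·1 + -2·2 = -6
  a_4 = 2·-6 + 0·-1 + -2·1 = -14
  a_5 = 2·-14 + 0·-6 + -2·-1 = -26
  a_6 = 2·-26 + 0·-14 + -2·-6 = -40
  a_7 = 2·-40 + 0·-26 + -2·-14 = -52
  a_8 = 2·-52 + 0·-40 + -2·-26 = -52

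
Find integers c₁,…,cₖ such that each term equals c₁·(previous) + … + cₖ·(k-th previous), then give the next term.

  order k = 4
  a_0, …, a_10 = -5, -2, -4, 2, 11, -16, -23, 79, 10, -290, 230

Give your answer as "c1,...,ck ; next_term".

  a_4 = 0·2 + -3·-4 + 3·-2 + -1·-5 = 11
  a_5 = 0·11 + -3·2 + 3·-4 + -1·-2 = -16
  a_6 = 0·-16 + -3·11 + 3·2 + -1·-4 = -23
  a_7 = 0·-23 + -3·-16 + 3·11 + -1·2 = 79
  a_8 = 0·79 + -3·-23 + 3·-16 + -1·11 = 10
  a_9 = 0·10 + -3·79 + 3·-23 + -1·-16 = -290
  a_10 = 0·-290 + -3·10 + 3·79 + -1·-23 = 230
  a_11 = 0·230 + -3·-290 + 3·10 + -1·79 = 821

0,-3,3,-1 ; 821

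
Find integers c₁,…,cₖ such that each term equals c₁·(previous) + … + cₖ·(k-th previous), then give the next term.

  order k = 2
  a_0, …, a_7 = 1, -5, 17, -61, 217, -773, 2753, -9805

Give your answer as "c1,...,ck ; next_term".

-3,2 ; 34921

  a_2 = -3·-5 + 2·1 = 17
  a_3 = -3·17 + 2·-5 = -61
  a_4 = -3·-61 + 2·17 = 217
  a_5 = -3·217 + 2·-61 = -773
  a_6 = -3·-773 + 2·217 = 2753
  a_7 = -3·2753 + 2·-773 = -9805
  a_8 = -3·-9805 + 2·2753 = 34921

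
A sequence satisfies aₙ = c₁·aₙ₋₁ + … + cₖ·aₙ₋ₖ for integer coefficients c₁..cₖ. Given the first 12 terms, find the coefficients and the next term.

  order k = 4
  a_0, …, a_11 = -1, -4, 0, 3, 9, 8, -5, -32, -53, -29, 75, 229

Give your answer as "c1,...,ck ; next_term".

2,-2,-1,1 ; 284

  a_4 = 2·3 + -2·0 + -1·-4 + 1·-1 = 9
  a_5 = 2·9 + -2·3 + -1·0 + 1·-4 = 8
  a_6 = 2·8 + -2·9 + -1·3 + 1·0 = -5
  a_7 = 2·-5 + -2·8 + -1·9 + 1·3 = -32
  a_8 = 2·-32 + -2·-5 + -1·8 + 1·9 = -53
  a_9 = 2·-53 + -2·-32 + -1·-5 + 1·8 = -29
  a_10 = 2·-29 + -2·-53 + -1·-32 + 1·-5 = 75
  a_11 = 2·75 + -2·-29 + -1·-53 + 1·-32 = 229
  a_12 = 2·229 + -2·75 + -1·-29 + 1·-53 = 284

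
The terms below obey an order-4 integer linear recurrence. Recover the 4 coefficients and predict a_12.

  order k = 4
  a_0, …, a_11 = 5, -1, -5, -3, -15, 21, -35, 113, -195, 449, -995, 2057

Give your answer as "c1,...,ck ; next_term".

-1,2,-2,-2 ; -4555

  a_4 = -1·-3 + 2·-5 + -2·-1 + -2·5 = -15
  a_5 = -1·-15 + 2·-3 + -2·-5 + -2·-1 = 21
  a_6 = -1·21 + 2·-15 + -2·-3 + -2·-5 = -35
  a_7 = -1·-35 + 2·21 + -2·-15 + -2·-3 = 113
  a_8 = -1·113 + 2·-35 + -2·21 + -2·-15 = -195
  a_9 = -1·-195 + 2·113 + -2·-35 + -2·21 = 449
  a_10 = -1·449 + 2·-195 + -2·113 + -2·-35 = -995
  a_11 = -1·-995 + 2·449 + -2·-195 + -2·113 = 2057
  a_12 = -1·2057 + 2·-995 + -2·449 + -2·-195 = -4555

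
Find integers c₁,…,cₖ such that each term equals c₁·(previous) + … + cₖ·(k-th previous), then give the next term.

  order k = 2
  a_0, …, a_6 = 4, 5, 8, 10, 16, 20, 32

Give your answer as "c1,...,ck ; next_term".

  a_2 = 0·5 + 2·4 = 8
  a_3 = 0·8 + 2·5 = 10
  a_4 = 0·10 + 2·8 = 16
  a_5 = 0·16 + 2·10 = 20
  a_6 = 0·20 + 2·16 = 32
  a_7 = 0·32 + 2·20 = 40

0,2 ; 40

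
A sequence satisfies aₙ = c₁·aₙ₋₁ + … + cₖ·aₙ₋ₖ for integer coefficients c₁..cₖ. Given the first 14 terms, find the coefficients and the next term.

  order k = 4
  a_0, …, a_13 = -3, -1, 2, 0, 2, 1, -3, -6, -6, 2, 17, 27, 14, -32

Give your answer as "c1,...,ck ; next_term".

1,-1,-1,-1 ; -90

  a_4 = 1·0 + -1·2 + -1·-1 + -1·-3 = 2
  a_5 = 1·2 + -1·0 + -1·2 + -1·-1 = 1
  a_6 = 1·1 + -1·2 + -1·0 + -1·2 = -3
  a_7 = 1·-3 + -1·1 + -1·2 + -1·0 = -6
  a_8 = 1·-6 + -1·-3 + -1·1 + -1·2 = -6
  a_9 = 1·-6 + -1·-6 + -1·-3 + -1·1 = 2
  a_10 = 1·2 + -1·-6 + -1·-6 + -1·-3 = 17
  a_11 = 1·17 + -1·2 + -1·-6 + -1·-6 = 27
  a_12 = 1·27 + -1·17 + -1·2 + -1·-6 = 14
  a_13 = 1·14 + -1·27 + -1·17 + -1·2 = -32
  a_14 = 1·-32 + -1·14 + -1·27 + -1·17 = -90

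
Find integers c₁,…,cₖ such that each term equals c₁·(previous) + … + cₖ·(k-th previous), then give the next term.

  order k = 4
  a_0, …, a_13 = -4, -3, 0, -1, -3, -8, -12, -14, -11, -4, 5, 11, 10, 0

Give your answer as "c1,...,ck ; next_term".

  a_4 = 2·-1 + -1·0 + -1·-3 + 1·-4 = -3
  a_5 = 2·-3 + -1·-1 + -1·0 + 1·-3 = -8
  a_6 = 2·-8 + -1·-3 + -1·-1 + 1·0 = -12
  a_7 = 2·-12 + -1·-8 + -1·-3 + 1·-1 = -14
  a_8 = 2·-14 + -1·-12 + -1·-8 + 1·-3 = -11
  a_9 = 2·-11 + -1·-14 + -1·-12 + 1·-8 = -4
  a_10 = 2·-4 + -1·-11 + -1·-14 + 1·-12 = 5
  a_11 = 2·5 + -1·-4 + -1·-11 + 1·-14 = 11
  a_12 = 2·11 + -1·5 + -1·-4 + 1·-11 = 10
  a_13 = 2·10 + -1·11 + -1·5 + 1·-4 = 0
  a_14 = 2·0 + -1·10 + -1·11 + 1·5 = -16

2,-1,-1,1 ; -16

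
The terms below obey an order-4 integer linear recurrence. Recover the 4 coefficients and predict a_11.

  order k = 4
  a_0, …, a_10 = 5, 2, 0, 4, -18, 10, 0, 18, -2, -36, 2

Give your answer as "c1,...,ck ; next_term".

-1,-1,-2,-2 ; 2

  a_4 = -1·4 + -1·0 + -2·2 + -2·5 = -18
  a_5 = -1·-18 + -1·4 + -2·0 + -2·2 = 10
  a_6 = -1·10 + -1·-18 + -2·4 + -2·0 = 0
  a_7 = -1·0 + -1·10 + -2·-18 + -2·4 = 18
  a_8 = -1·18 + -1·0 + -2·10 + -2·-18 = -2
  a_9 = -1·-2 + -1·18 + -2·0 + -2·10 = -36
  a_10 = -1·-36 + -1·-2 + -2·18 + -2·0 = 2
  a_11 = -1·2 + -1·-36 + -2·-2 + -2·18 = 2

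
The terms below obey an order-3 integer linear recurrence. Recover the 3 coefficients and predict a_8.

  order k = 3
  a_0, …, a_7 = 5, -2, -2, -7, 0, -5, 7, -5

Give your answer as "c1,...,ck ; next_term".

  a_3 = 0·-2 + 1·-2 + -1·5 = -7
  a_4 = 0·-7 + 1·-2 + -1·-2 = 0
  a_5 = 0·0 + 1·-7 + -1·-2 = -5
  a_6 = 0·-5 + 1·0 + -1·-7 = 7
  a_7 = 0·7 + 1·-5 + -1·0 = -5
  a_8 = 0·-5 + 1·7 + -1·-5 = 12

0,1,-1 ; 12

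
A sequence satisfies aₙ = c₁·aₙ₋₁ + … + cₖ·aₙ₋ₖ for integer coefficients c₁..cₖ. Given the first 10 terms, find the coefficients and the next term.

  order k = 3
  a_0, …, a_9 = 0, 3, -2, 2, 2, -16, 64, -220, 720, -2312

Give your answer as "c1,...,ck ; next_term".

-4,-2,2 ; 7368

  a_3 = -4·-2 + -2·3 + 2·0 = 2
  a_4 = -4·2 + -2·-2 + 2·3 = 2
  a_5 = -4·2 + -2·2 + 2·-2 = -16
  a_6 = -4·-16 + -2·2 + 2·2 = 64
  a_7 = -4·64 + -2·-16 + 2·2 = -220
  a_8 = -4·-220 + -2·64 + 2·-16 = 720
  a_9 = -4·720 + -2·-220 + 2·64 = -2312
  a_10 = -4·-2312 + -2·720 + 2·-220 = 7368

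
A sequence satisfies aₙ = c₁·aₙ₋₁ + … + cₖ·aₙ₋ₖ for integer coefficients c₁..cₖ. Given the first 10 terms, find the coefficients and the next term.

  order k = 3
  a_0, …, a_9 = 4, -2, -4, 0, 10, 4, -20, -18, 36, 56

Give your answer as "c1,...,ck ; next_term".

  a_3 = 0·-4 + -2·-2 + -1·4 = 0
  a_4 = 0·0 + -2·-4 + -1·-2 = 10
  a_5 = 0·10 + -2·0 + -1·-4 = 4
  a_6 = 0·4 + -2·10 + -1·0 = -20
  a_7 = 0·-20 + -2·4 + -1·10 = -18
  a_8 = 0·-18 + -2·-20 + -1·4 = 36
  a_9 = 0·36 + -2·-18 + -1·-20 = 56
  a_10 = 0·56 + -2·36 + -1·-18 = -54

0,-2,-1 ; -54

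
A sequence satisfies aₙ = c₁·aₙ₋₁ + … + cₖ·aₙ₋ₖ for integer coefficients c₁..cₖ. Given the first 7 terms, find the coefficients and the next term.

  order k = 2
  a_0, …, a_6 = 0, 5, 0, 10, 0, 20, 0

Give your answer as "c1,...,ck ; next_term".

  a_2 = 0·5 + 2·0 = 0
  a_3 = 0·0 + 2·5 = 10
  a_4 = 0·10 + 2·0 = 0
  a_5 = 0·0 + 2·10 = 20
  a_6 = 0·20 + 2·0 = 0
  a_7 = 0·0 + 2·20 = 40

0,2 ; 40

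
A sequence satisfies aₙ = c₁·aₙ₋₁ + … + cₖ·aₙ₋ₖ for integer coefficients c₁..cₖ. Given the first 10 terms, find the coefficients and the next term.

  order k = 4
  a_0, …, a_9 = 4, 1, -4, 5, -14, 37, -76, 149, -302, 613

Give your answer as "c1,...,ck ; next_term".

-3,-3,-3,-2 ; -1228

  a_4 = -3·5 + -3·-4 + -3·1 + -2·4 = -14
  a_5 = -3·-14 + -3·5 + -3·-4 + -2·1 = 37
  a_6 = -3·37 + -3·-14 + -3·5 + -2·-4 = -76
  a_7 = -3·-76 + -3·37 + -3·-14 + -2·5 = 149
  a_8 = -3·149 + -3·-76 + -3·37 + -2·-14 = -302
  a_9 = -3·-302 + -3·149 + -3·-76 + -2·37 = 613
  a_10 = -3·613 + -3·-302 + -3·149 + -2·-76 = -1228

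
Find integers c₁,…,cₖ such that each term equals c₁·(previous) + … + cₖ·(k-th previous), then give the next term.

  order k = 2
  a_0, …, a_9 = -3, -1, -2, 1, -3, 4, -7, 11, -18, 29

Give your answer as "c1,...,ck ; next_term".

  a_2 = -1·-1 + 1·-3 = -2
  a_3 = -1·-2 + 1·-1 = 1
  a_4 = -1·1 + 1·-2 = -3
  a_5 = -1·-3 + 1·1 = 4
  a_6 = -1·4 + 1·-3 = -7
  a_7 = -1·-7 + 1·4 = 11
  a_8 = -1·11 + 1·-7 = -18
  a_9 = -1·-18 + 1·11 = 29
  a_10 = -1·29 + 1·-18 = -47

-1,1 ; -47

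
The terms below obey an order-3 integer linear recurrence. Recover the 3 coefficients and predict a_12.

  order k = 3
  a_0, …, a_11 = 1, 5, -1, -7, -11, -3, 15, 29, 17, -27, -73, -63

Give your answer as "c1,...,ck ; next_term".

1,-1,-1 ; 37

  a_3 = 1·-1 + -1·5 + -1·1 = -7
  a_4 = 1·-7 + -1·-1 + -1·5 = -11
  a_5 = 1·-11 + -1·-7 + -1·-1 = -3
  a_6 = 1·-3 + -1·-11 + -1·-7 = 15
  a_7 = 1·15 + -1·-3 + -1·-11 = 29
  a_8 = 1·29 + -1·15 + -1·-3 = 17
  a_9 = 1·17 + -1·29 + -1·15 = -27
  a_10 = 1·-27 + -1·17 + -1·29 = -73
  a_11 = 1·-73 + -1·-27 + -1·17 = -63
  a_12 = 1·-63 + -1·-73 + -1·-27 = 37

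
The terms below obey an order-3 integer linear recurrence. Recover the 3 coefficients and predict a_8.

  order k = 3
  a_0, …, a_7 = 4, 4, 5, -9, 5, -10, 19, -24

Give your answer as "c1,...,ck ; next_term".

  a_3 = -1·5 + 0·4 + -1·4 = -9
  a_4 = -1·-9 + 0·5 + -1·4 = 5
  a_5 = -1·5 + 0·-9 + -1·5 = -10
  a_6 = -1·-10 + 0·5 + -1·-9 = 19
  a_7 = -1·19 + 0·-10 + -1·5 = -24
  a_8 = -1·-24 + 0·19 + -1·-10 = 34

-1,0,-1 ; 34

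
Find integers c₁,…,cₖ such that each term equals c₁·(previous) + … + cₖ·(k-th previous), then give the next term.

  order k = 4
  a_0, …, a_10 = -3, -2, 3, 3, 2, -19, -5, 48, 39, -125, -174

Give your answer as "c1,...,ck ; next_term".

  a_4 = -1·3 + -3·3 + -4·-2 + -2·-3 = 2
  a_5 = -1·2 + -3·3 + -4·3 + -2·-2 = -19
  a_6 = -1·-19 + -3·2 + -4·3 + -2·3 = -5
  a_7 = -1·-5 + -3·-19 + -4·2 + -2·3 = 48
  a_8 = -1·48 + -3·-5 + -4·-19 + -2·2 = 39
  a_9 = -1·39 + -3·48 + -4·-5 + -2·-19 = -125
  a_10 = -1·-125 + -3·39 + -4·48 + -2·-5 = -174
  a_11 = -1·-174 + -3·-125 + -4·39 + -2·48 = 297

-1,-3,-4,-2 ; 297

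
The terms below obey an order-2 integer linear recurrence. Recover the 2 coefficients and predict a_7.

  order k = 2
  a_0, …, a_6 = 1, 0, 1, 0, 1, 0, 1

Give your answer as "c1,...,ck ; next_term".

0,1 ; 0

  a_2 = 0·0 + 1·1 = 1
  a_3 = 0·1 + 1·0 = 0
  a_4 = 0·0 + 1·1 = 1
  a_5 = 0·1 + 1·0 = 0
  a_6 = 0·0 + 1·1 = 1
  a_7 = 0·1 + 1·0 = 0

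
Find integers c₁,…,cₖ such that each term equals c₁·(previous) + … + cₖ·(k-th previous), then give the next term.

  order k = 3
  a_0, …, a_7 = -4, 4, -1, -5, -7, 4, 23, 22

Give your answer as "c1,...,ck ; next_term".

  a_3 = 1·-1 + -2·4 + -1·-4 = -5
  a_4 = 1·-5 + -2·-1 + -1·4 = -7
  a_5 = 1·-7 + -2·-5 + -1·-1 = 4
  a_6 = 1·4 + -2·-7 + -1·-5 = 23
  a_7 = 1·23 + -2·4 + -1·-7 = 22
  a_8 = 1·22 + -2·23 + -1·4 = -28

1,-2,-1 ; -28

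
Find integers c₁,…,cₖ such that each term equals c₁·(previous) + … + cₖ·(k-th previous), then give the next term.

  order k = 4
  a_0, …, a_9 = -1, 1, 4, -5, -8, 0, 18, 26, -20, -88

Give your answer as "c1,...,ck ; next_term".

0,-2,-2,-2 ; -48

  a_4 = 0·-5 + -2·4 + -2·1 + -2·-1 = -8
  a_5 = 0·-8 + -2·-5 + -2·4 + -2·1 = 0
  a_6 = 0·0 + -2·-8 + -2·-5 + -2·4 = 18
  a_7 = 0·18 + -2·0 + -2·-8 + -2·-5 = 26
  a_8 = 0·26 + -2·18 + -2·0 + -2·-8 = -20
  a_9 = 0·-20 + -2·26 + -2·18 + -2·0 = -88
  a_10 = 0·-88 + -2·-20 + -2·26 + -2·18 = -48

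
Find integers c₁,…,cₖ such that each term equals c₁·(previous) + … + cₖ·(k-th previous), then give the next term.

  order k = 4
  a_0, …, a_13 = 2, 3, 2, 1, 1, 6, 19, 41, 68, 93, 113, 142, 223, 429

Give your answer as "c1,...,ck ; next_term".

  a_4 = 3·1 + -3·2 + 0·3 + 2·2 = 1
  a_5 = 3·1 + -3·1 + 0·2 + 2·3 = 6
  a_6 = 3·6 + -3·1 + 0·1 + 2·2 = 19
  a_7 = 3·19 + -3·6 + 0·1 + 2·1 = 41
  a_8 = 3·41 + -3·19 + 0·6 + 2·1 = 68
  a_9 = 3·68 + -3·41 + 0·19 + 2·6 = 93
  a_10 = 3·93 + -3·68 + 0·41 + 2·19 = 113
  a_11 = 3·113 + -3·93 + 0·68 + 2·41 = 142
  a_12 = 3·142 + -3·113 + 0·93 + 2·68 = 223
  a_13 = 3·223 + -3·142 + 0·113 + 2·93 = 429
  a_14 = 3·429 + -3·223 + 0·142 + 2·113 = 844

3,-3,0,2 ; 844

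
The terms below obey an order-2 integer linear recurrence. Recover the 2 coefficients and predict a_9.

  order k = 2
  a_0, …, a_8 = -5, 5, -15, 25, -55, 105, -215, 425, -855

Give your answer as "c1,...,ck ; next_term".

  a_2 = -1·5 + 2·-5 = -15
  a_3 = -1·-15 + 2·5 = 25
  a_4 = -1·25 + 2·-15 = -55
  a_5 = -1·-55 + 2·25 = 105
  a_6 = -1·105 + 2·-55 = -215
  a_7 = -1·-215 + 2·105 = 425
  a_8 = -1·425 + 2·-215 = -855
  a_9 = -1·-855 + 2·425 = 1705

-1,2 ; 1705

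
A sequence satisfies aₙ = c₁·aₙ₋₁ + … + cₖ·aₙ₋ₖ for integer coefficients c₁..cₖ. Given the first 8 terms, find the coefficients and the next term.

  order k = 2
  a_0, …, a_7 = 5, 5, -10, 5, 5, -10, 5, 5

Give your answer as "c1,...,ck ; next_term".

  a_2 = -1·5 + -1·5 = -10
  a_3 = -1·-10 + -1·5 = 5
  a_4 = -1·5 + -1·-10 = 5
  a_5 = -1·5 + -1·5 = -10
  a_6 = -1·-10 + -1·5 = 5
  a_7 = -1·5 + -1·-10 = 5
  a_8 = -1·5 + -1·5 = -10

-1,-1 ; -10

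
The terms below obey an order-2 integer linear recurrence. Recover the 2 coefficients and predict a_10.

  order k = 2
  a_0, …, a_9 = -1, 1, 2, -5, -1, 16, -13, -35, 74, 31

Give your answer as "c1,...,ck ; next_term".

-1,-3 ; -253

  a_2 = -1·1 + -3·-1 = 2
  a_3 = -1·2 + -3·1 = -5
  a_4 = -1·-5 + -3·2 = -1
  a_5 = -1·-1 + -3·-5 = 16
  a_6 = -1·16 + -3·-1 = -13
  a_7 = -1·-13 + -3·16 = -35
  a_8 = -1·-35 + -3·-13 = 74
  a_9 = -1·74 + -3·-35 = 31
  a_10 = -1·31 + -3·74 = -253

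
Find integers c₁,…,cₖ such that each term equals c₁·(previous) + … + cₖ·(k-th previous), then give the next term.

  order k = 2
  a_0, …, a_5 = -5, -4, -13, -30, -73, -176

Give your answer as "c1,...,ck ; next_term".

2,1 ; -425

  a_2 = 2·-4 + 1·-5 = -13
  a_3 = 2·-13 + 1·-4 = -30
  a_4 = 2·-30 + 1·-13 = -73
  a_5 = 2·-73 + 1·-30 = -176
  a_6 = 2·-176 + 1·-73 = -425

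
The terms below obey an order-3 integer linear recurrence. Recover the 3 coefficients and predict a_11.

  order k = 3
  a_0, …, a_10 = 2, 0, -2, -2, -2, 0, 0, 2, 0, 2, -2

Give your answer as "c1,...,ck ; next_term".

0,1,-1 ; 2

  a_3 = 0·-2 + 1·0 + -1·2 = -2
  a_4 = 0·-2 + 1·-2 + -1·0 = -2
  a_5 = 0·-2 + 1·-2 + -1·-2 = 0
  a_6 = 0·0 + 1·-2 + -1·-2 = 0
  a_7 = 0·0 + 1·0 + -1·-2 = 2
  a_8 = 0·2 + 1·0 + -1·0 = 0
  a_9 = 0·0 + 1·2 + -1·0 = 2
  a_10 = 0·2 + 1·0 + -1·2 = -2
  a_11 = 0·-2 + 1·2 + -1·0 = 2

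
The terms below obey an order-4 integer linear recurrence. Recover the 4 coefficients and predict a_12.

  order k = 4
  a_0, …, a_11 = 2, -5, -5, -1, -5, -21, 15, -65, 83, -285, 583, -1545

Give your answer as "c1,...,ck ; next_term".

  a_4 = -2·-1 + 1·-5 + 2·-5 + 4·2 = -5
  a_5 = -2·-5 + 1·-1 + 2·-5 + 4·-5 = -21
  a_6 = -2·-21 + 1·-5 + 2·-1 + 4·-5 = 15
  a_7 = -2·15 + 1·-21 + 2·-5 + 4·-1 = -65
  a_8 = -2·-65 + 1·15 + 2·-21 + 4·-5 = 83
  a_9 = -2·83 + 1·-65 + 2·15 + 4·-21 = -285
  a_10 = -2·-285 + 1·83 + 2·-65 + 4·15 = 583
  a_11 = -2·583 + 1·-285 + 2·83 + 4·-65 = -1545
  a_12 = -2·-1545 + 1·583 + 2·-285 + 4·83 = 3435

-2,1,2,4 ; 3435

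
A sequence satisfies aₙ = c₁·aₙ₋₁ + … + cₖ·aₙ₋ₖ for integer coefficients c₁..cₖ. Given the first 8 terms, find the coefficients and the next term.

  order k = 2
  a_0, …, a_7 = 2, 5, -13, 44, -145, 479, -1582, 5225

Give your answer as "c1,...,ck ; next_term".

  a_2 = -3·5 + 1·2 = -13
  a_3 = -3·-13 + 1·5 = 44
  a_4 = -3·44 + 1·-13 = -145
  a_5 = -3·-145 + 1·44 = 479
  a_6 = -3·479 + 1·-145 = -1582
  a_7 = -3·-1582 + 1·479 = 5225
  a_8 = -3·5225 + 1·-1582 = -17257

-3,1 ; -17257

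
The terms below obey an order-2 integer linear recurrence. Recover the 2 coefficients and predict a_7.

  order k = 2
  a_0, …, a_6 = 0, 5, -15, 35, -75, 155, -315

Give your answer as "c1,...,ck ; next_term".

-3,-2 ; 635

  a_2 = -3·5 + -2·0 = -15
  a_3 = -3·-15 + -2·5 = 35
  a_4 = -3·35 + -2·-15 = -75
  a_5 = -3·-75 + -2·35 = 155
  a_6 = -3·155 + -2·-75 = -315
  a_7 = -3·-315 + -2·155 = 635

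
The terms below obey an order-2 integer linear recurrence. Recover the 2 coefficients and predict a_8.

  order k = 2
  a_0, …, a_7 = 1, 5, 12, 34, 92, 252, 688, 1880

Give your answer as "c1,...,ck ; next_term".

  a_2 = 2·5 + 2·1 = 12
  a_3 = 2·12 + 2·5 = 34
  a_4 = 2·34 + 2·12 = 92
  a_5 = 2·92 + 2·34 = 252
  a_6 = 2·252 + 2·92 = 688
  a_7 = 2·688 + 2·252 = 1880
  a_8 = 2·1880 + 2·688 = 5136

2,2 ; 5136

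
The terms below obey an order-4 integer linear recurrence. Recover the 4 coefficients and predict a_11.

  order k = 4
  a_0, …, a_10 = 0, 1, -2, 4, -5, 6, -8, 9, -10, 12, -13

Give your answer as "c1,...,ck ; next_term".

-1,0,-1,-1 ; 14

  a_4 = -1·4 + 0·-2 + -1·1 + -1·0 = -5
  a_5 = -1·-5 + 0·4 + -1·-2 + -1·1 = 6
  a_6 = -1·6 + 0·-5 + -1·4 + -1·-2 = -8
  a_7 = -1·-8 + 0·6 + -1·-5 + -1·4 = 9
  a_8 = -1·9 + 0·-8 + -1·6 + -1·-5 = -10
  a_9 = -1·-10 + 0·9 + -1·-8 + -1·6 = 12
  a_10 = -1·12 + 0·-10 + -1·9 + -1·-8 = -13
  a_11 = -1·-13 + 0·12 + -1·-10 + -1·9 = 14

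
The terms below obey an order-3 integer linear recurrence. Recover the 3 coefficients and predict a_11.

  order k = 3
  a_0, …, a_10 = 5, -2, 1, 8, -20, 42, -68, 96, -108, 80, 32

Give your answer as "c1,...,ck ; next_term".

  a_3 = -2·1 + 0·-2 + 2·5 = 8
  a_4 = -2·8 + 0·1 + 2·-2 = -20
  a_5 = -2·-20 + 0·8 + 2·1 = 42
  a_6 = -2·42 + 0·-20 + 2·8 = -68
  a_7 = -2·-68 + 0·42 + 2·-20 = 96
  a_8 = -2·96 + 0·-68 + 2·42 = -108
  a_9 = -2·-108 + 0·96 + 2·-68 = 80
  a_10 = -2·80 + 0·-108 + 2·96 = 32
  a_11 = -2·32 + 0·80 + 2·-108 = -280

-2,0,2 ; -280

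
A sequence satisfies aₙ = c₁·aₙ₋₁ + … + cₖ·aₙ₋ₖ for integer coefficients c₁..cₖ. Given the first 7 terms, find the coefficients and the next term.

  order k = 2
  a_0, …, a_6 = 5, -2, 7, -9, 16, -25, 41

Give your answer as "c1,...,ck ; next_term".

  a_2 = -1·-2 + 1·5 = 7
  a_3 = -1·7 + 1·-2 = -9
  a_4 = -1·-9 + 1·7 = 16
  a_5 = -1·16 + 1·-9 = -25
  a_6 = -1·-25 + 1·16 = 41
  a_7 = -1·41 + 1·-25 = -66

-1,1 ; -66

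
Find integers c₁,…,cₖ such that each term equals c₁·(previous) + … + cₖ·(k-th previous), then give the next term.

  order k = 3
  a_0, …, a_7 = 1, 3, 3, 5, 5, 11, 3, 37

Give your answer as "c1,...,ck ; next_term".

  a_3 = -2·3 + 3·3 + 2·1 = 5
  a_4 = -2·5 + 3·3 + 2·3 = 5
  a_5 = -2·5 + 3·5 + 2·3 = 11
  a_6 = -2·11 + 3·5 + 2·5 = 3
  a_7 = -2·3 + 3·11 + 2·5 = 37
  a_8 = -2·37 + 3·3 + 2·11 = -43

-2,3,2 ; -43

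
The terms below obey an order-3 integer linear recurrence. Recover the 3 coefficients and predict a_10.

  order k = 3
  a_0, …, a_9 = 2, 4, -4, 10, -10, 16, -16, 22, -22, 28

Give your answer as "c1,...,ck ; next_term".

-1,1,1 ; -28

  a_3 = -1·-4 + 1·4 + 1·2 = 10
  a_4 = -1·10 + 1·-4 + 1·4 = -10
  a_5 = -1·-10 + 1·10 + 1·-4 = 16
  a_6 = -1·16 + 1·-10 + 1·10 = -16
  a_7 = -1·-16 + 1·16 + 1·-10 = 22
  a_8 = -1·22 + 1·-16 + 1·16 = -22
  a_9 = -1·-22 + 1·22 + 1·-16 = 28
  a_10 = -1·28 + 1·-22 + 1·22 = -28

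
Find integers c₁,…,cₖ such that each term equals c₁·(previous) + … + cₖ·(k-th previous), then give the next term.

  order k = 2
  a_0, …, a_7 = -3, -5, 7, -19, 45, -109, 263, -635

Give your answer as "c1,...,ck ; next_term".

  a_2 = -2·-5 + 1·-3 = 7
  a_3 = -2·7 + 1·-5 = -19
  a_4 = -2·-19 + 1·7 = 45
  a_5 = -2·45 + 1·-19 = -109
  a_6 = -2·-109 + 1·45 = 263
  a_7 = -2·263 + 1·-109 = -635
  a_8 = -2·-635 + 1·263 = 1533

-2,1 ; 1533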